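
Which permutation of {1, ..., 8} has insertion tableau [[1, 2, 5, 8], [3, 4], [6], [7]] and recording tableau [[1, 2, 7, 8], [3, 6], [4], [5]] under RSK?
Reverse the RSK construction: for i from n down to 1, find the cell of Q containing i, remove the entry at that cell from P, and reverse-bump it up through P; the value ejected from row 1 is w(i).

Step i=8: Q has 8 at row 1, column 4; remove that cell from P, ejecting 8. So w(8) = 8. P is now [[1, 2, 5], [3, 4], [6], [7]].
Step i=7: Q has 7 at row 1, column 3; remove that cell from P, ejecting 5. So w(7) = 5. P is now [[1, 2], [3, 4], [6], [7]].
Step i=6: Q has 6 at row 2, column 2; remove 4 from row 2 of P and reverse-bump: 4 enters row 1 and ejects 2. So w(6) = 2. P is now [[1, 4], [3], [6], [7]].
Step i=5: Q has 5 at row 4, column 1; remove 7 from row 4 of P and reverse-bump: 7 enters row 3 and ejects 6; 6 enters row 2 and ejects 3; 3 enters row 1 and ejects 1. So w(5) = 1. P is now [[3, 4], [6], [7]].
Step i=4: Q has 4 at row 3, column 1; remove 7 from row 3 of P and reverse-bump: 7 enters row 2 and ejects 6; 6 enters row 1 and ejects 4. So w(4) = 4. P is now [[3, 6], [7]].
Step i=3: Q has 3 at row 2, column 1; remove 7 from row 2 of P and reverse-bump: 7 enters row 1 and ejects 6. So w(3) = 6. P is now [[3, 7]].
Step i=2: Q has 2 at row 1, column 2; remove that cell from P, ejecting 7. So w(2) = 7. P is now [[3]].
Step i=1: Q has 1 at row 1, column 1; remove that cell from P, ejecting 3. So w(1) = 3. P is now [].

So w = 3 7 6 4 1 2 5 8.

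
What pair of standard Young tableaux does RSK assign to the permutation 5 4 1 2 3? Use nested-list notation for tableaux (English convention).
P = [[1, 2, 3], [4], [5]], Q = [[1, 4, 5], [2], [3]]

Insert each entry of the permutation into P by Schensted row insertion, recording in Q the position of each new cell.

After inserting 5: P = [[5]].
After inserting 4: P = [[4], [5]].
After inserting 1: P = [[1], [4], [5]].
After inserting 2: P = [[1, 2], [4], [5]].
After inserting 3: P = [[1, 2, 3], [4], [5]].

So P = [[1, 2, 3], [4], [5]], Q = [[1, 4, 5], [2], [3]].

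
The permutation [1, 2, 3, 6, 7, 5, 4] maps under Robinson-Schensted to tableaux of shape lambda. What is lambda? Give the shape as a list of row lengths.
Row-insert each entry into an empty tableau.

After inserting 1: P = [[1]].
After inserting 2: P = [[1, 2]].
After inserting 3: P = [[1, 2, 3]].
After inserting 6: P = [[1, 2, 3, 6]].
After inserting 7: P = [[1, 2, 3, 6, 7]].
After inserting 5: P = [[1, 2, 3, 5, 7], [6]].
After inserting 4: P = [[1, 2, 3, 4, 7], [5], [6]].

The final insertion tableau P = [[1, 2, 3, 4, 7], [5], [6]] has shape [5, 1, 1].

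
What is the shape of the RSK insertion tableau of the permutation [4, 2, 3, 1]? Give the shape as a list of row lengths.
[2, 1, 1]

Row-insert each entry into an empty tableau.

After inserting 4: P = [[4]].
After inserting 2: P = [[2], [4]].
After inserting 3: P = [[2, 3], [4]].
After inserting 1: P = [[1, 3], [2], [4]].

The final insertion tableau P = [[1, 3], [2], [4]] has shape [2, 1, 1].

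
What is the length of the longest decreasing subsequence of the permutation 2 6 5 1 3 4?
3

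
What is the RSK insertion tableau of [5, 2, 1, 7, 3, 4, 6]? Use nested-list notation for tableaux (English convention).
After inserting 5: P = [[5]].
After inserting 2: P = [[2], [5]].
After inserting 1: P = [[1], [2], [5]].
After inserting 7: P = [[1, 7], [2], [5]].
After inserting 3: P = [[1, 3], [2, 7], [5]].
After inserting 4: P = [[1, 3, 4], [2, 7], [5]].
After inserting 6: P = [[1, 3, 4, 6], [2, 7], [5]].

So P = [[1, 3, 4, 6], [2, 7], [5]].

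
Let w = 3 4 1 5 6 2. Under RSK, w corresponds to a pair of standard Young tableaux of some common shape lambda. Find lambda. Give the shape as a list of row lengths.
Row-insert each entry into an empty tableau.

After inserting 3: P = [[3]].
After inserting 4: P = [[3, 4]].
After inserting 1: P = [[1, 4], [3]].
After inserting 5: P = [[1, 4, 5], [3]].
After inserting 6: P = [[1, 4, 5, 6], [3]].
After inserting 2: P = [[1, 2, 5, 6], [3, 4]].

The final insertion tableau P = [[1, 2, 5, 6], [3, 4]] has shape [4, 2].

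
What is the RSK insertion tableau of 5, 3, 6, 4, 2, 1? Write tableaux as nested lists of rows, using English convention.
Insert 5: appended to row 1. P = [[5]].
Insert 3: 3 bumps 5 from row 1; 5 starts row 2. P = [[3], [5]].
Insert 6: appended to row 1. P = [[3, 6], [5]].
Insert 4: 4 bumps 6 from row 1; 6 appends to row 2. P = [[3, 4], [5, 6]].
Insert 2: 2 bumps 3 from row 1; 3 bumps 5 from row 2; 5 starts row 3. P = [[2, 4], [3, 6], [5]].
Insert 1: 1 bumps 2 from row 1; 2 bumps 3 from row 2; 3 bumps 5 from row 3; 5 starts row 4. P = [[1, 4], [2, 6], [3], [5]].

So P = [[1, 4], [2, 6], [3], [5]].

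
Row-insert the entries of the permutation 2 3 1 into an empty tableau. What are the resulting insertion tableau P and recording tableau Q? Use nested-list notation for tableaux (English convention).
Insert each entry of the permutation into P by Schensted row insertion, recording in Q the position of each new cell.

Insert 2: appended to row 1. P = [[2]].
Insert 3: appended to row 1. P = [[2, 3]].
Insert 1: 1 bumps 2 from row 1; 2 starts row 2. P = [[1, 3], [2]].

So P = [[1, 3], [2]], Q = [[1, 2], [3]].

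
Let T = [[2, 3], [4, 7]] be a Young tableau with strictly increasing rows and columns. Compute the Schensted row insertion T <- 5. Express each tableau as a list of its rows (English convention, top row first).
[[2, 3, 5], [4, 7]]

5 is larger than every entry of row 1, so it is appended to row 1. The new tableau is [[2, 3, 5], [4, 7]].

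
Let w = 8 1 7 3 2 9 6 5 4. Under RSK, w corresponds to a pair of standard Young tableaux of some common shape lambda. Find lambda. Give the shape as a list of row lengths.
[3, 2, 2, 1, 1]

Row-insert each entry into an empty tableau.

After inserting 8: P = [[8]].
After inserting 1: P = [[1], [8]].
After inserting 7: P = [[1, 7], [8]].
After inserting 3: P = [[1, 3], [7], [8]].
After inserting 2: P = [[1, 2], [3], [7], [8]].
After inserting 9: P = [[1, 2, 9], [3], [7], [8]].
After inserting 6: P = [[1, 2, 6], [3, 9], [7], [8]].
After inserting 5: P = [[1, 2, 5], [3, 6], [7, 9], [8]].
After inserting 4: P = [[1, 2, 4], [3, 5], [6, 9], [7], [8]].

The final insertion tableau P = [[1, 2, 4], [3, 5], [6, 9], [7], [8]] has shape [3, 2, 2, 1, 1].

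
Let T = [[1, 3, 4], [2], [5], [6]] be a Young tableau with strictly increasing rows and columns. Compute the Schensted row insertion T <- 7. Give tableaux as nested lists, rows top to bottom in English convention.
[[1, 3, 4, 7], [2], [5], [6]]

7 is larger than every entry of row 1, so it is appended to row 1. The new tableau is [[1, 3, 4, 7], [2], [5], [6]].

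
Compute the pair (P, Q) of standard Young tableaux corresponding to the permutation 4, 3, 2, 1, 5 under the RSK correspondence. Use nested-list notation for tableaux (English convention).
P = [[1, 5], [2], [3], [4]], Q = [[1, 5], [2], [3], [4]]

Insert each entry of the permutation into P by Schensted row insertion, recording in Q the position of each new cell.

Insert 4: appended to row 1. P = [[4]].
Insert 3: 3 bumps 4 from row 1; 4 starts row 2. P = [[3], [4]].
Insert 2: 2 bumps 3 from row 1; 3 bumps 4 from row 2; 4 starts row 3. P = [[2], [3], [4]].
Insert 1: 1 bumps 2 from row 1; 2 bumps 3 from row 2; 3 bumps 4 from row 3; 4 starts row 4. P = [[1], [2], [3], [4]].
Insert 5: appended to row 1. P = [[1, 5], [2], [3], [4]].

So P = [[1, 5], [2], [3], [4]], Q = [[1, 5], [2], [3], [4]].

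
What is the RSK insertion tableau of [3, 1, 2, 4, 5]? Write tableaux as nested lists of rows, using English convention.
Insert 3: appended to row 1. P = [[3]].
Insert 1: 1 bumps 3 from row 1; 3 starts row 2. P = [[1], [3]].
Insert 2: appended to row 1. P = [[1, 2], [3]].
Insert 4: appended to row 1. P = [[1, 2, 4], [3]].
Insert 5: appended to row 1. P = [[1, 2, 4, 5], [3]].

So P = [[1, 2, 4, 5], [3]].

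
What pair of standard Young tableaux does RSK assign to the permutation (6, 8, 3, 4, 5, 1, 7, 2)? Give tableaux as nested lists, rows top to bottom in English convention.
P = [[1, 2, 5, 7], [3, 4], [6, 8]], Q = [[1, 2, 5, 7], [3, 4], [6, 8]]

Insert each entry of the permutation into P by Schensted row insertion, recording in Q the position of each new cell.

Insert 6: appended to row 1. P = [[6]], Q = [[1]].
Insert 8: appended to row 1. P = [[6, 8]], Q = [[1, 2]].
Insert 3: 3 bumps 6 from row 1; 6 starts row 2. P = [[3, 8], [6]], Q = [[1, 2], [3]].
Insert 4: 4 bumps 8 from row 1; 8 appends to row 2. P = [[3, 4], [6, 8]], Q = [[1, 2], [3, 4]].
Insert 5: appended to row 1. P = [[3, 4, 5], [6, 8]], Q = [[1, 2, 5], [3, 4]].
Insert 1: 1 bumps 3 from row 1; 3 bumps 6 from row 2; 6 starts row 3. P = [[1, 4, 5], [3, 8], [6]], Q = [[1, 2, 5], [3, 4], [6]].
Insert 7: appended to row 1. P = [[1, 4, 5, 7], [3, 8], [6]], Q = [[1, 2, 5, 7], [3, 4], [6]].
Insert 2: 2 bumps 4 from row 1; 4 bumps 8 from row 2; 8 appends to row 3. P = [[1, 2, 5, 7], [3, 4], [6, 8]], Q = [[1, 2, 5, 7], [3, 4], [6, 8]].

So P = [[1, 2, 5, 7], [3, 4], [6, 8]], Q = [[1, 2, 5, 7], [3, 4], [6, 8]].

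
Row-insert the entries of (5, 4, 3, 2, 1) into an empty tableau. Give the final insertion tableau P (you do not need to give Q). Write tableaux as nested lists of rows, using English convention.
P = [[1], [2], [3], [4], [5]]

Insert 5: appended to row 1. P = [[5]].
Insert 4: 4 bumps 5 from row 1; 5 starts row 2. P = [[4], [5]].
Insert 3: 3 bumps 4 from row 1; 4 bumps 5 from row 2; 5 starts row 3. P = [[3], [4], [5]].
Insert 2: 2 bumps 3 from row 1; 3 bumps 4 from row 2; 4 bumps 5 from row 3; 5 starts row 4. P = [[2], [3], [4], [5]].
Insert 1: 1 bumps 2 from row 1; 2 bumps 3 from row 2; 3 bumps 4 from row 3; 4 bumps 5 from row 4; 5 starts row 5. P = [[1], [2], [3], [4], [5]].

So P = [[1], [2], [3], [4], [5]].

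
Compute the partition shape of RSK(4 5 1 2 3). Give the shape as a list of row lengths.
Row-insert each entry into an empty tableau.

After inserting 4: P = [[4]].
After inserting 5: P = [[4, 5]].
After inserting 1: P = [[1, 5], [4]].
After inserting 2: P = [[1, 2], [4, 5]].
After inserting 3: P = [[1, 2, 3], [4, 5]].

The final insertion tableau P = [[1, 2, 3], [4, 5]] has shape [3, 2].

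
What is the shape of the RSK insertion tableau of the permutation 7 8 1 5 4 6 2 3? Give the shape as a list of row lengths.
RSK row insertion gives P = [[1, 2, 3], [4, 6], [5, 8], [7]], which has shape [3, 2, 2, 1].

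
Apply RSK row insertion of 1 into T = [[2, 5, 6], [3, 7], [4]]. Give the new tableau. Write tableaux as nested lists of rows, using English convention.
[[1, 5, 6], [2, 7], [3], [4]]

In row 1, 1 replaces 2 (the leftmost entry greater than 1); 2 is bumped to row 2. In row 2, 2 replaces 3 (the leftmost entry greater than 2); 3 is bumped to row 3. In row 3, 3 replaces 4 (the leftmost entry greater than 3); 4 is bumped to row 4. 4 starts a new row 4. The new tableau is [[1, 5, 6], [2, 7], [3], [4]].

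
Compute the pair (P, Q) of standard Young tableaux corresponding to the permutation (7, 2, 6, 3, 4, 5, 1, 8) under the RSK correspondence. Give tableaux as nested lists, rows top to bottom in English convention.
Insert each entry of the permutation into P by Schensted row insertion, recording in Q the position of each new cell.

Insert 7: appended to row 1. P = [[7]].
Insert 2: 2 bumps 7 from row 1; 7 starts row 2. P = [[2], [7]].
Insert 6: appended to row 1. P = [[2, 6], [7]].
Insert 3: 3 bumps 6 from row 1; 6 bumps 7 from row 2; 7 starts row 3. P = [[2, 3], [6], [7]].
Insert 4: appended to row 1. P = [[2, 3, 4], [6], [7]].
Insert 5: appended to row 1. P = [[2, 3, 4, 5], [6], [7]].
Insert 1: 1 bumps 2 from row 1; 2 bumps 6 from row 2; 6 bumps 7 from row 3; 7 starts row 4. P = [[1, 3, 4, 5], [2], [6], [7]].
Insert 8: appended to row 1. P = [[1, 3, 4, 5, 8], [2], [6], [7]].

So P = [[1, 3, 4, 5, 8], [2], [6], [7]], Q = [[1, 3, 5, 6, 8], [2], [4], [7]].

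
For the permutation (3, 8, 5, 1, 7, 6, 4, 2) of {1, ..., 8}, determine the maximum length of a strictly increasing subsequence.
3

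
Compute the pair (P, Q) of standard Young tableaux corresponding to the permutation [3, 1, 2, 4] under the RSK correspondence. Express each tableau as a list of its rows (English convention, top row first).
Insert each entry of the permutation into P by Schensted row insertion, recording in Q the position of each new cell.

Insert 3: appended to row 1. P = [[3]].
Insert 1: 1 bumps 3 from row 1; 3 starts row 2. P = [[1], [3]].
Insert 2: appended to row 1. P = [[1, 2], [3]].
Insert 4: appended to row 1. P = [[1, 2, 4], [3]].

So P = [[1, 2, 4], [3]], Q = [[1, 3, 4], [2]].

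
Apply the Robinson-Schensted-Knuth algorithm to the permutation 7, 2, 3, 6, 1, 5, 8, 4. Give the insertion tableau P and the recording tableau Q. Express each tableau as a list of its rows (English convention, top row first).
Insert each entry of the permutation into P by Schensted row insertion, recording in Q the position of each new cell.

After inserting 7: P = [[7]].
After inserting 2: P = [[2], [7]].
After inserting 3: P = [[2, 3], [7]].
After inserting 6: P = [[2, 3, 6], [7]].
After inserting 1: P = [[1, 3, 6], [2], [7]].
After inserting 5: P = [[1, 3, 5], [2, 6], [7]].
After inserting 8: P = [[1, 3, 5, 8], [2, 6], [7]].
After inserting 4: P = [[1, 3, 4, 8], [2, 5], [6], [7]].

So P = [[1, 3, 4, 8], [2, 5], [6], [7]], Q = [[1, 3, 4, 7], [2, 6], [5], [8]].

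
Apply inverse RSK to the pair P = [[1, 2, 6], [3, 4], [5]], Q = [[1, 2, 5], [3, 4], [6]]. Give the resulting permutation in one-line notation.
3 5 1 4 6 2

Reverse the RSK construction: for i from n down to 1, find the cell of Q containing i, remove the entry at that cell from P, and reverse-bump it up through P; the value ejected from row 1 is w(i).

Step i=6: Q has 6 at row 3, column 1; remove 5 from row 3 of P and reverse-bump: 5 enters row 2 and ejects 4; 4 enters row 1 and ejects 2. So w(6) = 2. P is now [[1, 4, 6], [3, 5]].
Step i=5: Q has 5 at row 1, column 3; remove that cell from P, ejecting 6. So w(5) = 6. P is now [[1, 4], [3, 5]].
Step i=4: Q has 4 at row 2, column 2; remove 5 from row 2 of P and reverse-bump: 5 enters row 1 and ejects 4. So w(4) = 4. P is now [[1, 5], [3]].
Step i=3: Q has 3 at row 2, column 1; remove 3 from row 2 of P and reverse-bump: 3 enters row 1 and ejects 1. So w(3) = 1. P is now [[3, 5]].
Step i=2: Q has 2 at row 1, column 2; remove that cell from P, ejecting 5. So w(2) = 5. P is now [[3]].
Step i=1: Q has 1 at row 1, column 1; remove that cell from P, ejecting 3. So w(1) = 3. P is now [].

So w = 3 5 1 4 6 2.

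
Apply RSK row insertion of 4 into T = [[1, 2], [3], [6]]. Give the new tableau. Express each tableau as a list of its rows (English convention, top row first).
4 is larger than every entry of row 1, so it is appended to row 1. The new tableau is [[1, 2, 4], [3], [6]].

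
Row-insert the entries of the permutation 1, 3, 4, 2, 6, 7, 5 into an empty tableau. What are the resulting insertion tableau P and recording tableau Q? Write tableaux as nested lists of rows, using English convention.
Insert each entry of the permutation into P by Schensted row insertion, recording in Q the position of each new cell.

Insert 1: appended to row 1. P = [[1]].
Insert 3: appended to row 1. P = [[1, 3]].
Insert 4: appended to row 1. P = [[1, 3, 4]].
Insert 2: 2 bumps 3 from row 1; 3 starts row 2. P = [[1, 2, 4], [3]].
Insert 6: appended to row 1. P = [[1, 2, 4, 6], [3]].
Insert 7: appended to row 1. P = [[1, 2, 4, 6, 7], [3]].
Insert 5: 5 bumps 6 from row 1; 6 appends to row 2. P = [[1, 2, 4, 5, 7], [3, 6]].

So P = [[1, 2, 4, 5, 7], [3, 6]], Q = [[1, 2, 3, 5, 6], [4, 7]].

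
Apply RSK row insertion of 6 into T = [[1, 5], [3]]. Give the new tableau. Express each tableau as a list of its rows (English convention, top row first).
[[1, 5, 6], [3]]

6 is larger than every entry of row 1, so it is appended to row 1. The new tableau is [[1, 5, 6], [3]].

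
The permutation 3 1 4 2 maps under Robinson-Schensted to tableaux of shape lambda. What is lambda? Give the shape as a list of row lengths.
Row-insert each entry into an empty tableau.

After inserting 3: P = [[3]].
After inserting 1: P = [[1], [3]].
After inserting 4: P = [[1, 4], [3]].
After inserting 2: P = [[1, 2], [3, 4]].

The final insertion tableau P = [[1, 2], [3, 4]] has shape [2, 2].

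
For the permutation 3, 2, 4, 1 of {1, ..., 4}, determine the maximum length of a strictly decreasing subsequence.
3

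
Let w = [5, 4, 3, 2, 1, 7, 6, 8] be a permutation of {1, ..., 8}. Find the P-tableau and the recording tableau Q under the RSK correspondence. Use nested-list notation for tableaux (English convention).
P = [[1, 6, 8], [2, 7], [3], [4], [5]], Q = [[1, 6, 8], [2, 7], [3], [4], [5]]

Insert each entry of the permutation into P by Schensted row insertion, recording in Q the position of each new cell.

Insert 5: appended to row 1. P = [[5]].
Insert 4: 4 bumps 5 from row 1; 5 starts row 2. P = [[4], [5]].
Insert 3: 3 bumps 4 from row 1; 4 bumps 5 from row 2; 5 starts row 3. P = [[3], [4], [5]].
Insert 2: 2 bumps 3 from row 1; 3 bumps 4 from row 2; 4 bumps 5 from row 3; 5 starts row 4. P = [[2], [3], [4], [5]].
Insert 1: 1 bumps 2 from row 1; 2 bumps 3 from row 2; 3 bumps 4 from row 3; 4 bumps 5 from row 4; 5 starts row 5. P = [[1], [2], [3], [4], [5]].
Insert 7: appended to row 1. P = [[1, 7], [2], [3], [4], [5]].
Insert 6: 6 bumps 7 from row 1; 7 appends to row 2. P = [[1, 6], [2, 7], [3], [4], [5]].
Insert 8: appended to row 1. P = [[1, 6, 8], [2, 7], [3], [4], [5]].

So P = [[1, 6, 8], [2, 7], [3], [4], [5]], Q = [[1, 6, 8], [2, 7], [3], [4], [5]].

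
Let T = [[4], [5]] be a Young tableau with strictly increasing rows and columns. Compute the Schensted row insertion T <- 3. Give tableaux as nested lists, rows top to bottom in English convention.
[[3], [4], [5]]

In row 1, 3 replaces 4 (the leftmost entry greater than 3); 4 is bumped to row 2. In row 2, 4 replaces 5 (the leftmost entry greater than 4); 5 is bumped to row 3. 5 starts a new row 3. The new tableau is [[3], [4], [5]].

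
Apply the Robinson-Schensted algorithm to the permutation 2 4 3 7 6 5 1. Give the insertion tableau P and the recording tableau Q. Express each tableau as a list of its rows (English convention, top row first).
P = [[1, 3, 5], [2, 6], [4], [7]], Q = [[1, 2, 4], [3, 5], [6], [7]]

Insert each entry of the permutation into P by Schensted row insertion, recording in Q the position of each new cell.

Insert 2: appended to row 1. P = [[2]].
Insert 4: appended to row 1. P = [[2, 4]].
Insert 3: 3 bumps 4 from row 1; 4 starts row 2. P = [[2, 3], [4]].
Insert 7: appended to row 1. P = [[2, 3, 7], [4]].
Insert 6: 6 bumps 7 from row 1; 7 appends to row 2. P = [[2, 3, 6], [4, 7]].
Insert 5: 5 bumps 6 from row 1; 6 bumps 7 from row 2; 7 starts row 3. P = [[2, 3, 5], [4, 6], [7]].
Insert 1: 1 bumps 2 from row 1; 2 bumps 4 from row 2; 4 bumps 7 from row 3; 7 starts row 4. P = [[1, 3, 5], [2, 6], [4], [7]].

So P = [[1, 3, 5], [2, 6], [4], [7]], Q = [[1, 2, 4], [3, 5], [6], [7]].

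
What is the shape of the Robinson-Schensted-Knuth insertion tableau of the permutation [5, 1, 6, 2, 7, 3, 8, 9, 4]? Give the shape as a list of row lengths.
[5, 4]

Row-insert each entry into an empty tableau.

After inserting 5: P = [[5]].
After inserting 1: P = [[1], [5]].
After inserting 6: P = [[1, 6], [5]].
After inserting 2: P = [[1, 2], [5, 6]].
After inserting 7: P = [[1, 2, 7], [5, 6]].
After inserting 3: P = [[1, 2, 3], [5, 6, 7]].
After inserting 8: P = [[1, 2, 3, 8], [5, 6, 7]].
After inserting 9: P = [[1, 2, 3, 8, 9], [5, 6, 7]].
After inserting 4: P = [[1, 2, 3, 4, 9], [5, 6, 7, 8]].

The final insertion tableau P = [[1, 2, 3, 4, 9], [5, 6, 7, 8]] has shape [5, 4].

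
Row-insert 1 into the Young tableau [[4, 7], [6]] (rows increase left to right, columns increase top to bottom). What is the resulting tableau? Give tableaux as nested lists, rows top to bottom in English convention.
In row 1, 1 replaces 4 (the leftmost entry greater than 1); 4 is bumped to row 2. In row 2, 4 replaces 6 (the leftmost entry greater than 4); 6 is bumped to row 3. 6 starts a new row 3. The new tableau is [[1, 7], [4], [6]].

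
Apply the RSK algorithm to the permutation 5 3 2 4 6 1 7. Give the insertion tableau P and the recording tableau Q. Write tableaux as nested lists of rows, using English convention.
Insert each entry of the permutation into P by Schensted row insertion, recording in Q the position of each new cell.

Insert 5: appended to row 1. P = [[5]].
Insert 3: 3 bumps 5 from row 1; 5 starts row 2. P = [[3], [5]].
Insert 2: 2 bumps 3 from row 1; 3 bumps 5 from row 2; 5 starts row 3. P = [[2], [3], [5]].
Insert 4: appended to row 1. P = [[2, 4], [3], [5]].
Insert 6: appended to row 1. P = [[2, 4, 6], [3], [5]].
Insert 1: 1 bumps 2 from row 1; 2 bumps 3 from row 2; 3 bumps 5 from row 3; 5 starts row 4. P = [[1, 4, 6], [2], [3], [5]].
Insert 7: appended to row 1. P = [[1, 4, 6, 7], [2], [3], [5]].

So P = [[1, 4, 6, 7], [2], [3], [5]], Q = [[1, 4, 5, 7], [2], [3], [6]].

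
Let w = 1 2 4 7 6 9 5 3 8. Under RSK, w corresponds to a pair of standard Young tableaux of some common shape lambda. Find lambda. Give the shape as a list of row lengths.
Row-insert each entry into an empty tableau.

After inserting 1: P = [[1]].
After inserting 2: P = [[1, 2]].
After inserting 4: P = [[1, 2, 4]].
After inserting 7: P = [[1, 2, 4, 7]].
After inserting 6: P = [[1, 2, 4, 6], [7]].
After inserting 9: P = [[1, 2, 4, 6, 9], [7]].
After inserting 5: P = [[1, 2, 4, 5, 9], [6], [7]].
After inserting 3: P = [[1, 2, 3, 5, 9], [4], [6], [7]].
After inserting 8: P = [[1, 2, 3, 5, 8], [4, 9], [6], [7]].

The final insertion tableau P = [[1, 2, 3, 5, 8], [4, 9], [6], [7]] has shape [5, 2, 1, 1].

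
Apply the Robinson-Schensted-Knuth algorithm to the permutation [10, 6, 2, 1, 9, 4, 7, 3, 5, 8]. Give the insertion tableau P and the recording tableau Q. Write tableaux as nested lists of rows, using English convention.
P = [[1, 3, 5, 8], [2, 4, 7], [6, 9], [10]], Q = [[1, 5, 7, 10], [2, 6, 9], [3, 8], [4]]

Insert each entry of the permutation into P by Schensted row insertion, recording in Q the position of each new cell.

Insert 10: appended to row 1. P = [[10]].
Insert 6: 6 bumps 10 from row 1; 10 starts row 2. P = [[6], [10]].
Insert 2: 2 bumps 6 from row 1; 6 bumps 10 from row 2; 10 starts row 3. P = [[2], [6], [10]].
Insert 1: 1 bumps 2 from row 1; 2 bumps 6 from row 2; 6 bumps 10 from row 3; 10 starts row 4. P = [[1], [2], [6], [10]].
Insert 9: appended to row 1. P = [[1, 9], [2], [6], [10]].
Insert 4: 4 bumps 9 from row 1; 9 appends to row 2. P = [[1, 4], [2, 9], [6], [10]].
Insert 7: appended to row 1. P = [[1, 4, 7], [2, 9], [6], [10]].
Insert 3: 3 bumps 4 from row 1; 4 bumps 9 from row 2; 9 appends to row 3. P = [[1, 3, 7], [2, 4], [6, 9], [10]].
Insert 5: 5 bumps 7 from row 1; 7 appends to row 2. P = [[1, 3, 5], [2, 4, 7], [6, 9], [10]].
Insert 8: appended to row 1. P = [[1, 3, 5, 8], [2, 4, 7], [6, 9], [10]].

So P = [[1, 3, 5, 8], [2, 4, 7], [6, 9], [10]], Q = [[1, 5, 7, 10], [2, 6, 9], [3, 8], [4]].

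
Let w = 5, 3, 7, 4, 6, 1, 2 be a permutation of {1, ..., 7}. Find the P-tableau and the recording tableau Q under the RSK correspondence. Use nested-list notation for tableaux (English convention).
P = [[1, 2, 6], [3, 4], [5, 7]], Q = [[1, 3, 5], [2, 4], [6, 7]]

Insert each entry of the permutation into P by Schensted row insertion, recording in Q the position of each new cell.

Insert 5: appended to row 1. P = [[5]].
Insert 3: 3 bumps 5 from row 1; 5 starts row 2. P = [[3], [5]].
Insert 7: appended to row 1. P = [[3, 7], [5]].
Insert 4: 4 bumps 7 from row 1; 7 appends to row 2. P = [[3, 4], [5, 7]].
Insert 6: appended to row 1. P = [[3, 4, 6], [5, 7]].
Insert 1: 1 bumps 3 from row 1; 3 bumps 5 from row 2; 5 starts row 3. P = [[1, 4, 6], [3, 7], [5]].
Insert 2: 2 bumps 4 from row 1; 4 bumps 7 from row 2; 7 appends to row 3. P = [[1, 2, 6], [3, 4], [5, 7]].

So P = [[1, 2, 6], [3, 4], [5, 7]], Q = [[1, 3, 5], [2, 4], [6, 7]].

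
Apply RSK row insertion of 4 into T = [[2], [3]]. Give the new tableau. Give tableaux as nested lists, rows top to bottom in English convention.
4 is larger than every entry of row 1, so it is appended to row 1. The new tableau is [[2, 4], [3]].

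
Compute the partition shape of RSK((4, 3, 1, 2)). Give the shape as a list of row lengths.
[2, 1, 1]

Row-insert each entry into an empty tableau.

After inserting 4: P = [[4]].
After inserting 3: P = [[3], [4]].
After inserting 1: P = [[1], [3], [4]].
After inserting 2: P = [[1, 2], [3], [4]].

The final insertion tableau P = [[1, 2], [3], [4]] has shape [2, 1, 1].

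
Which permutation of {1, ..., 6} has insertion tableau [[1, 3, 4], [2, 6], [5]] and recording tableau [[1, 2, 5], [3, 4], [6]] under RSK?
5 6 2 3 4 1

Reverse the RSK construction: for i from n down to 1, find the cell of Q containing i, remove the entry at that cell from P, and reverse-bump it up through P; the value ejected from row 1 is w(i).

Step i=6: Q has 6 at row 3, column 1; remove 5 from row 3 of P and reverse-bump: 5 enters row 2 and ejects 2; 2 enters row 1 and ejects 1. So w(6) = 1. P is now [[2, 3, 4], [5, 6]].
Step i=5: Q has 5 at row 1, column 3; remove that cell from P, ejecting 4. So w(5) = 4. P is now [[2, 3], [5, 6]].
Step i=4: Q has 4 at row 2, column 2; remove 6 from row 2 of P and reverse-bump: 6 enters row 1 and ejects 3. So w(4) = 3. P is now [[2, 6], [5]].
Step i=3: Q has 3 at row 2, column 1; remove 5 from row 2 of P and reverse-bump: 5 enters row 1 and ejects 2. So w(3) = 2. P is now [[5, 6]].
Step i=2: Q has 2 at row 1, column 2; remove that cell from P, ejecting 6. So w(2) = 6. P is now [[5]].
Step i=1: Q has 1 at row 1, column 1; remove that cell from P, ejecting 5. So w(1) = 5. P is now [].

So w = 5 6 2 3 4 1.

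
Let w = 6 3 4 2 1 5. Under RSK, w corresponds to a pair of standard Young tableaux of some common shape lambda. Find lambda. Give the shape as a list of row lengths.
Row-insert each entry into an empty tableau.

After inserting 6: P = [[6]].
After inserting 3: P = [[3], [6]].
After inserting 4: P = [[3, 4], [6]].
After inserting 2: P = [[2, 4], [3], [6]].
After inserting 1: P = [[1, 4], [2], [3], [6]].
After inserting 5: P = [[1, 4, 5], [2], [3], [6]].

The final insertion tableau P = [[1, 4, 5], [2], [3], [6]] has shape [3, 1, 1, 1].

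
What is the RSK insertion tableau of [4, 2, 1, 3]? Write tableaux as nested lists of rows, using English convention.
P = [[1, 3], [2], [4]]

Insert 4: appended to row 1. P = [[4]].
Insert 2: 2 bumps 4 from row 1; 4 starts row 2. P = [[2], [4]].
Insert 1: 1 bumps 2 from row 1; 2 bumps 4 from row 2; 4 starts row 3. P = [[1], [2], [4]].
Insert 3: appended to row 1. P = [[1, 3], [2], [4]].

So P = [[1, 3], [2], [4]].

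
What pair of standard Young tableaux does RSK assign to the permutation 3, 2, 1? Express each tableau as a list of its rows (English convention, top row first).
P = [[1], [2], [3]], Q = [[1], [2], [3]]

Insert each entry of the permutation into P by Schensted row insertion, recording in Q the position of each new cell.

Insert 3: appended to row 1. P = [[3]].
Insert 2: 2 bumps 3 from row 1; 3 starts row 2. P = [[2], [3]].
Insert 1: 1 bumps 2 from row 1; 2 bumps 3 from row 2; 3 starts row 3. P = [[1], [2], [3]].

So P = [[1], [2], [3]], Q = [[1], [2], [3]].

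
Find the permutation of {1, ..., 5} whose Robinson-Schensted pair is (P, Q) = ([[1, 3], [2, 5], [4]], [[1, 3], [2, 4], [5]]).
Reverse the RSK construction: for i from n down to 1, find the cell of Q containing i, remove the entry at that cell from P, and reverse-bump it up through P; the value ejected from row 1 is w(i).

Step i=5: Q has 5 at row 3, column 1; remove 4 from row 3 of P and reverse-bump: 4 enters row 2 and ejects 2; 2 enters row 1 and ejects 1. So w(5) = 1. P is now [[2, 3], [4, 5]].
Step i=4: Q has 4 at row 2, column 2; remove 5 from row 2 of P and reverse-bump: 5 enters row 1 and ejects 3. So w(4) = 3. P is now [[2, 5], [4]].
Step i=3: Q has 3 at row 1, column 2; remove that cell from P, ejecting 5. So w(3) = 5. P is now [[2], [4]].
Step i=2: Q has 2 at row 2, column 1; remove 4 from row 2 of P and reverse-bump: 4 enters row 1 and ejects 2. So w(2) = 2. P is now [[4]].
Step i=1: Q has 1 at row 1, column 1; remove that cell from P, ejecting 4. So w(1) = 4. P is now [].

So w = 4 2 5 3 1.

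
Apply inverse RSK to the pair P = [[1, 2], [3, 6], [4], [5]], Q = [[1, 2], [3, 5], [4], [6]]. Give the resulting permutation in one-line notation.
Reverse the RSK construction: for i from n down to 1, find the cell of Q containing i, remove the entry at that cell from P, and reverse-bump it up through P; the value ejected from row 1 is w(i).

Step i=6: Q has 6 at row 4, column 1; remove 5 from row 4 of P and reverse-bump: 5 enters row 3 and ejects 4; 4 enters row 2 and ejects 3; 3 enters row 1 and ejects 2. So w(6) = 2. P is now [[1, 3], [4, 6], [5]].
Step i=5: Q has 5 at row 2, column 2; remove 6 from row 2 of P and reverse-bump: 6 enters row 1 and ejects 3. So w(5) = 3. P is now [[1, 6], [4], [5]].
Step i=4: Q has 4 at row 3, column 1; remove 5 from row 3 of P and reverse-bump: 5 enters row 2 and ejects 4; 4 enters row 1 and ejects 1. So w(4) = 1. P is now [[4, 6], [5]].
Step i=3: Q has 3 at row 2, column 1; remove 5 from row 2 of P and reverse-bump: 5 enters row 1 and ejects 4. So w(3) = 4. P is now [[5, 6]].
Step i=2: Q has 2 at row 1, column 2; remove that cell from P, ejecting 6. So w(2) = 6. P is now [[5]].
Step i=1: Q has 1 at row 1, column 1; remove that cell from P, ejecting 5. So w(1) = 5. P is now [].

So w = 5 6 4 1 3 2.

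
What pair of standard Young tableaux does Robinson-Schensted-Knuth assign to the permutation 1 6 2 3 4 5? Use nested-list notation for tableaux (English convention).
P = [[1, 2, 3, 4, 5], [6]], Q = [[1, 2, 4, 5, 6], [3]]

Insert each entry of the permutation into P by Schensted row insertion, recording in Q the position of each new cell.

After inserting 1: P = [[1]].
After inserting 6: P = [[1, 6]].
After inserting 2: P = [[1, 2], [6]].
After inserting 3: P = [[1, 2, 3], [6]].
After inserting 4: P = [[1, 2, 3, 4], [6]].
After inserting 5: P = [[1, 2, 3, 4, 5], [6]].

So P = [[1, 2, 3, 4, 5], [6]], Q = [[1, 2, 4, 5, 6], [3]].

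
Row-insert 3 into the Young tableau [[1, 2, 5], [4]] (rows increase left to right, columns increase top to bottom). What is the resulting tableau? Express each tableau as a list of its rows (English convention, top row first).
In row 1, 3 replaces 5 (the leftmost entry greater than 3); 5 is bumped to row 2. 5 is appended to row 2. The new tableau is [[1, 2, 3], [4, 5]].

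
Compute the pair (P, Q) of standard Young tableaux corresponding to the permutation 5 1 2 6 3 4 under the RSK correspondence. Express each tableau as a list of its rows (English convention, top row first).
P = [[1, 2, 3, 4], [5, 6]], Q = [[1, 3, 4, 6], [2, 5]]

Insert each entry of the permutation into P by Schensted row insertion, recording in Q the position of each new cell.

Insert 5: appended to row 1. P = [[5]], Q = [[1]].
Insert 1: 1 bumps 5 from row 1; 5 starts row 2. P = [[1], [5]], Q = [[1], [2]].
Insert 2: appended to row 1. P = [[1, 2], [5]], Q = [[1, 3], [2]].
Insert 6: appended to row 1. P = [[1, 2, 6], [5]], Q = [[1, 3, 4], [2]].
Insert 3: 3 bumps 6 from row 1; 6 appends to row 2. P = [[1, 2, 3], [5, 6]], Q = [[1, 3, 4], [2, 5]].
Insert 4: appended to row 1. P = [[1, 2, 3, 4], [5, 6]], Q = [[1, 3, 4, 6], [2, 5]].

So P = [[1, 2, 3, 4], [5, 6]], Q = [[1, 3, 4, 6], [2, 5]].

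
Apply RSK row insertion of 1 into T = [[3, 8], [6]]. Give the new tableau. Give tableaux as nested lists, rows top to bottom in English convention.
In row 1, 1 replaces 3 (the leftmost entry greater than 1); 3 is bumped to row 2. In row 2, 3 replaces 6 (the leftmost entry greater than 3); 6 is bumped to row 3. 6 starts a new row 3. The new tableau is [[1, 8], [3], [6]].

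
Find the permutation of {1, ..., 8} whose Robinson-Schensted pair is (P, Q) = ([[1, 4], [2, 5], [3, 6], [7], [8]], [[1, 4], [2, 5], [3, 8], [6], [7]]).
Reverse the RSK construction: for i from n down to 1, find the cell of Q containing i, remove the entry at that cell from P, and reverse-bump it up through P; the value ejected from row 1 is w(i).

Step i=8: Q has 8 at row 3, column 2; remove 6 from row 3 of P and reverse-bump: 6 enters row 2 and ejects 5; 5 enters row 1 and ejects 4. So w(8) = 4. P is now [[1, 5], [2, 6], [3], [7], [8]].
Step i=7: Q has 7 at row 5, column 1; remove 8 from row 5 of P and reverse-bump: 8 enters row 4 and ejects 7; 7 enters row 3 and ejects 3; 3 enters row 2 and ejects 2; 2 enters row 1 and ejects 1. So w(7) = 1. P is now [[2, 5], [3, 6], [7], [8]].
Step i=6: Q has 6 at row 4, column 1; remove 8 from row 4 of P and reverse-bump: 8 enters row 3 and ejects 7; 7 enters row 2 and ejects 6; 6 enters row 1 and ejects 5. So w(6) = 5. P is now [[2, 6], [3, 7], [8]].
Step i=5: Q has 5 at row 2, column 2; remove 7 from row 2 of P and reverse-bump: 7 enters row 1 and ejects 6. So w(5) = 6. P is now [[2, 7], [3], [8]].
Step i=4: Q has 4 at row 1, column 2; remove that cell from P, ejecting 7. So w(4) = 7. P is now [[2], [3], [8]].
Step i=3: Q has 3 at row 3, column 1; remove 8 from row 3 of P and reverse-bump: 8 enters row 2 and ejects 3; 3 enters row 1 and ejects 2. So w(3) = 2. P is now [[3], [8]].
Step i=2: Q has 2 at row 2, column 1; remove 8 from row 2 of P and reverse-bump: 8 enters row 1 and ejects 3. So w(2) = 3. P is now [[8]].
Step i=1: Q has 1 at row 1, column 1; remove that cell from P, ejecting 8. So w(1) = 8. P is now [].

So w = 8 3 2 7 6 5 1 4.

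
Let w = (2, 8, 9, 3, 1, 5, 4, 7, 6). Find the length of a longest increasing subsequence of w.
4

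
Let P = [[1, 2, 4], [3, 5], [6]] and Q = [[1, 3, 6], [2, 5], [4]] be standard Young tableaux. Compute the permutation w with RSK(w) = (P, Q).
Reverse the RSK construction: for i from n down to 1, find the cell of Q containing i, remove the entry at that cell from P, and reverse-bump it up through P; the value ejected from row 1 is w(i).

Step i=6: Q has 6 at row 1, column 3; remove that cell from P, ejecting 4. So w(6) = 4. P is now [[1, 2], [3, 5], [6]].
Step i=5: Q has 5 at row 2, column 2; remove 5 from row 2 of P and reverse-bump: 5 enters row 1 and ejects 2. So w(5) = 2. P is now [[1, 5], [3], [6]].
Step i=4: Q has 4 at row 3, column 1; remove 6 from row 3 of P and reverse-bump: 6 enters row 2 and ejects 3; 3 enters row 1 and ejects 1. So w(4) = 1. P is now [[3, 5], [6]].
Step i=3: Q has 3 at row 1, column 2; remove that cell from P, ejecting 5. So w(3) = 5. P is now [[3], [6]].
Step i=2: Q has 2 at row 2, column 1; remove 6 from row 2 of P and reverse-bump: 6 enters row 1 and ejects 3. So w(2) = 3. P is now [[6]].
Step i=1: Q has 1 at row 1, column 1; remove that cell from P, ejecting 6. So w(1) = 6. P is now [].

So w = 6 3 5 1 2 4.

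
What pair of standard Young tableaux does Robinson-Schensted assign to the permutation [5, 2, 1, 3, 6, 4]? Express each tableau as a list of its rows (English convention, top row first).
P = [[1, 3, 4], [2, 6], [5]], Q = [[1, 4, 5], [2, 6], [3]]

Insert each entry of the permutation into P by Schensted row insertion, recording in Q the position of each new cell.

Insert 5: appended to row 1. P = [[5]].
Insert 2: 2 bumps 5 from row 1; 5 starts row 2. P = [[2], [5]].
Insert 1: 1 bumps 2 from row 1; 2 bumps 5 from row 2; 5 starts row 3. P = [[1], [2], [5]].
Insert 3: appended to row 1. P = [[1, 3], [2], [5]].
Insert 6: appended to row 1. P = [[1, 3, 6], [2], [5]].
Insert 4: 4 bumps 6 from row 1; 6 appends to row 2. P = [[1, 3, 4], [2, 6], [5]].

So P = [[1, 3, 4], [2, 6], [5]], Q = [[1, 4, 5], [2, 6], [3]].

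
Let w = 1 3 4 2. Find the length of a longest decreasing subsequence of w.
2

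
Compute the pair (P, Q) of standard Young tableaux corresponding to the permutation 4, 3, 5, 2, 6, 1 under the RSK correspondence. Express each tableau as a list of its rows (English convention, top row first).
Insert each entry of the permutation into P by Schensted row insertion, recording in Q the position of each new cell.

After inserting 4: P = [[4]].
After inserting 3: P = [[3], [4]].
After inserting 5: P = [[3, 5], [4]].
After inserting 2: P = [[2, 5], [3], [4]].
After inserting 6: P = [[2, 5, 6], [3], [4]].
After inserting 1: P = [[1, 5, 6], [2], [3], [4]].

So P = [[1, 5, 6], [2], [3], [4]], Q = [[1, 3, 5], [2], [4], [6]].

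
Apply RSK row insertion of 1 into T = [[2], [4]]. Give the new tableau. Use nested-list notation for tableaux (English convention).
In row 1, 1 replaces 2 (the leftmost entry greater than 1); 2 is bumped to row 2. In row 2, 2 replaces 4 (the leftmost entry greater than 2); 4 is bumped to row 3. 4 starts a new row 3. The new tableau is [[1], [2], [4]].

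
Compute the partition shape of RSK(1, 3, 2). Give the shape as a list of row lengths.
Row-insert each entry into an empty tableau.

After inserting 1: P = [[1]].
After inserting 3: P = [[1, 3]].
After inserting 2: P = [[1, 2], [3]].

The final insertion tableau P = [[1, 2], [3]] has shape [2, 1].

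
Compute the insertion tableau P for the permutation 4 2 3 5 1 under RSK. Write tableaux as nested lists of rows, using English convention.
Insert 4: appended to row 1. P = [[4]].
Insert 2: 2 bumps 4 from row 1; 4 starts row 2. P = [[2], [4]].
Insert 3: appended to row 1. P = [[2, 3], [4]].
Insert 5: appended to row 1. P = [[2, 3, 5], [4]].
Insert 1: 1 bumps 2 from row 1; 2 bumps 4 from row 2; 4 starts row 3. P = [[1, 3, 5], [2], [4]].

So P = [[1, 3, 5], [2], [4]].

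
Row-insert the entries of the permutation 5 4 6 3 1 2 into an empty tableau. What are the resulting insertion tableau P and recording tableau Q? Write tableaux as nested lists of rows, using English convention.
P = [[1, 2], [3, 6], [4], [5]], Q = [[1, 3], [2, 6], [4], [5]]

Insert each entry of the permutation into P by Schensted row insertion, recording in Q the position of each new cell.

Insert 5: appended to row 1. P = [[5]].
Insert 4: 4 bumps 5 from row 1; 5 starts row 2. P = [[4], [5]].
Insert 6: appended to row 1. P = [[4, 6], [5]].
Insert 3: 3 bumps 4 from row 1; 4 bumps 5 from row 2; 5 starts row 3. P = [[3, 6], [4], [5]].
Insert 1: 1 bumps 3 from row 1; 3 bumps 4 from row 2; 4 bumps 5 from row 3; 5 starts row 4. P = [[1, 6], [3], [4], [5]].
Insert 2: 2 bumps 6 from row 1; 6 appends to row 2. P = [[1, 2], [3, 6], [4], [5]].

So P = [[1, 2], [3, 6], [4], [5]], Q = [[1, 3], [2, 6], [4], [5]].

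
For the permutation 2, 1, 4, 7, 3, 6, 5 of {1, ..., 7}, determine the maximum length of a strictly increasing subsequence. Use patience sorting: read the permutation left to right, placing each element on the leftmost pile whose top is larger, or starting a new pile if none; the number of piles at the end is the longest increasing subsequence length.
3

2: new pile. tops = [2]
1: onto pile 1 (replacing 2). tops = [1]
4: new pile. tops = [1, 4]
7: new pile. tops = [1, 4, 7]
3: onto pile 2 (replacing 4). tops = [1, 3, 7]
6: onto pile 3 (replacing 7). tops = [1, 3, 6]
5: onto pile 3 (replacing 6). tops = [1, 3, 5]

3 piles, so the longest increasing subsequence has length 3.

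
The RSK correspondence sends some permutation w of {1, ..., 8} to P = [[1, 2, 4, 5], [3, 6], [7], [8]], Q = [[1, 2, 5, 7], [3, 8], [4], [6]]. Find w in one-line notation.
1 8 7 3 4 2 6 5

Reverse the RSK construction: for i from n down to 1, find the cell of Q containing i, remove the entry at that cell from P, and reverse-bump it up through P; the value ejected from row 1 is w(i).

Step i=8: Q has 8 at row 2, column 2; remove 6 from row 2 of P and reverse-bump: 6 enters row 1 and ejects 5. So w(8) = 5. P is now [[1, 2, 4, 6], [3], [7], [8]].
Step i=7: Q has 7 at row 1, column 4; remove that cell from P, ejecting 6. So w(7) = 6. P is now [[1, 2, 4], [3], [7], [8]].
Step i=6: Q has 6 at row 4, column 1; remove 8 from row 4 of P and reverse-bump: 8 enters row 3 and ejects 7; 7 enters row 2 and ejects 3; 3 enters row 1 and ejects 2. So w(6) = 2. P is now [[1, 3, 4], [7], [8]].
Step i=5: Q has 5 at row 1, column 3; remove that cell from P, ejecting 4. So w(5) = 4. P is now [[1, 3], [7], [8]].
Step i=4: Q has 4 at row 3, column 1; remove 8 from row 3 of P and reverse-bump: 8 enters row 2 and ejects 7; 7 enters row 1 and ejects 3. So w(4) = 3. P is now [[1, 7], [8]].
Step i=3: Q has 3 at row 2, column 1; remove 8 from row 2 of P and reverse-bump: 8 enters row 1 and ejects 7. So w(3) = 7. P is now [[1, 8]].
Step i=2: Q has 2 at row 1, column 2; remove that cell from P, ejecting 8. So w(2) = 8. P is now [[1]].
Step i=1: Q has 1 at row 1, column 1; remove that cell from P, ejecting 1. So w(1) = 1. P is now [].

So w = 1 8 7 3 4 2 6 5.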